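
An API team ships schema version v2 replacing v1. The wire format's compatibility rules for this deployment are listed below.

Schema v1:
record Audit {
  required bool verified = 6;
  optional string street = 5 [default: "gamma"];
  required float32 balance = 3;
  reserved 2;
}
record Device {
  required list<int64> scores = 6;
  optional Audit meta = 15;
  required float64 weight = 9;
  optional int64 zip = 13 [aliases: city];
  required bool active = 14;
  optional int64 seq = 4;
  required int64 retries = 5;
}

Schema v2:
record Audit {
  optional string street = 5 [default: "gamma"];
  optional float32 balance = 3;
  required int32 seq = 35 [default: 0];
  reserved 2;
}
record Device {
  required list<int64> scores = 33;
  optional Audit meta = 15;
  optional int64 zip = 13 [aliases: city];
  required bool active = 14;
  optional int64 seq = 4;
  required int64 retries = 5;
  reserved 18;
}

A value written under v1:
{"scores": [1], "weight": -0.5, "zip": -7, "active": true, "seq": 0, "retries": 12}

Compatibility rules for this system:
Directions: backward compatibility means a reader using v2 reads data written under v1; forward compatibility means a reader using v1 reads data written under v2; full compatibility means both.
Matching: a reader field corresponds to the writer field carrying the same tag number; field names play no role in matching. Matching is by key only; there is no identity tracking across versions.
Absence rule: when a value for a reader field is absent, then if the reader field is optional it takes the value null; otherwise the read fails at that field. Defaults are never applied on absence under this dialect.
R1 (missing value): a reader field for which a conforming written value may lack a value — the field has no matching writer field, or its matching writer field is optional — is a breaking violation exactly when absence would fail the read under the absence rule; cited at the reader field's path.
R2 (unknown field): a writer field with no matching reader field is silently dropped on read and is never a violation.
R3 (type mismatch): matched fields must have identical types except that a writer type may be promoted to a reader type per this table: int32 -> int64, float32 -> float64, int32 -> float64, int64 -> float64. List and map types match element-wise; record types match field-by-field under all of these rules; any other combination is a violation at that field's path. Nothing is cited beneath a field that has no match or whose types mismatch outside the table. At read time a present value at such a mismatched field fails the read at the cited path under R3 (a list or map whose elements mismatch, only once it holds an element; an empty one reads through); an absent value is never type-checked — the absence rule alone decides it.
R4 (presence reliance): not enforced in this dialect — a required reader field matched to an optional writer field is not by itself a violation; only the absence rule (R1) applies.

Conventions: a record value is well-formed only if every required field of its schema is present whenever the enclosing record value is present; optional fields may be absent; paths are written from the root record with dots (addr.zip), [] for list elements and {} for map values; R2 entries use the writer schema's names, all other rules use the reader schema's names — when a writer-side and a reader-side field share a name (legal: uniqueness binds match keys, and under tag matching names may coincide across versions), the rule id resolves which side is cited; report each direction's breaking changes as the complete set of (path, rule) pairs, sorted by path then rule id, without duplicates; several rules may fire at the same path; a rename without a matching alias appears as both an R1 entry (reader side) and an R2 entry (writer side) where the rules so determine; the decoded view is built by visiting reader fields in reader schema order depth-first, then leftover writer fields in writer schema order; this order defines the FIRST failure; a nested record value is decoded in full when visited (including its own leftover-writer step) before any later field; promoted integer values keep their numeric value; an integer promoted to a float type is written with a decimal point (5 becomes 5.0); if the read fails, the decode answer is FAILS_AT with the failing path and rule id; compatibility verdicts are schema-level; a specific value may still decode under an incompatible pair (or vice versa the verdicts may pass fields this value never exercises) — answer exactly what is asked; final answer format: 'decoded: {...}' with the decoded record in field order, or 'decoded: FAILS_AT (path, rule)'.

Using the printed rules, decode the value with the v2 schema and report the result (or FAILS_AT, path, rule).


decoded: FAILS_AT (scores, R1)

arrows below run writer -> reader for Device
migrating the Device value to v2:
  read fails at scores under R1 (no fill)
  => FAILS_AT (scores, R1)
ruling out the remaining Device differences:
  field balance in record Audit: required changed to optional -> schema-level compatibility only; this Device value's decode is unchanged
  removed field weight from record Device -> schema-level compatibility only; this Device value's decode is unchanged
  removed field verified from record Audit -> schema-level compatibility only; this Device value's decode is unchanged
  added field seq to record Audit: required int32, tag 35, default 0 (in v2 it sits last) -> schema-level compatibility only; this Device value's decode is unchanged


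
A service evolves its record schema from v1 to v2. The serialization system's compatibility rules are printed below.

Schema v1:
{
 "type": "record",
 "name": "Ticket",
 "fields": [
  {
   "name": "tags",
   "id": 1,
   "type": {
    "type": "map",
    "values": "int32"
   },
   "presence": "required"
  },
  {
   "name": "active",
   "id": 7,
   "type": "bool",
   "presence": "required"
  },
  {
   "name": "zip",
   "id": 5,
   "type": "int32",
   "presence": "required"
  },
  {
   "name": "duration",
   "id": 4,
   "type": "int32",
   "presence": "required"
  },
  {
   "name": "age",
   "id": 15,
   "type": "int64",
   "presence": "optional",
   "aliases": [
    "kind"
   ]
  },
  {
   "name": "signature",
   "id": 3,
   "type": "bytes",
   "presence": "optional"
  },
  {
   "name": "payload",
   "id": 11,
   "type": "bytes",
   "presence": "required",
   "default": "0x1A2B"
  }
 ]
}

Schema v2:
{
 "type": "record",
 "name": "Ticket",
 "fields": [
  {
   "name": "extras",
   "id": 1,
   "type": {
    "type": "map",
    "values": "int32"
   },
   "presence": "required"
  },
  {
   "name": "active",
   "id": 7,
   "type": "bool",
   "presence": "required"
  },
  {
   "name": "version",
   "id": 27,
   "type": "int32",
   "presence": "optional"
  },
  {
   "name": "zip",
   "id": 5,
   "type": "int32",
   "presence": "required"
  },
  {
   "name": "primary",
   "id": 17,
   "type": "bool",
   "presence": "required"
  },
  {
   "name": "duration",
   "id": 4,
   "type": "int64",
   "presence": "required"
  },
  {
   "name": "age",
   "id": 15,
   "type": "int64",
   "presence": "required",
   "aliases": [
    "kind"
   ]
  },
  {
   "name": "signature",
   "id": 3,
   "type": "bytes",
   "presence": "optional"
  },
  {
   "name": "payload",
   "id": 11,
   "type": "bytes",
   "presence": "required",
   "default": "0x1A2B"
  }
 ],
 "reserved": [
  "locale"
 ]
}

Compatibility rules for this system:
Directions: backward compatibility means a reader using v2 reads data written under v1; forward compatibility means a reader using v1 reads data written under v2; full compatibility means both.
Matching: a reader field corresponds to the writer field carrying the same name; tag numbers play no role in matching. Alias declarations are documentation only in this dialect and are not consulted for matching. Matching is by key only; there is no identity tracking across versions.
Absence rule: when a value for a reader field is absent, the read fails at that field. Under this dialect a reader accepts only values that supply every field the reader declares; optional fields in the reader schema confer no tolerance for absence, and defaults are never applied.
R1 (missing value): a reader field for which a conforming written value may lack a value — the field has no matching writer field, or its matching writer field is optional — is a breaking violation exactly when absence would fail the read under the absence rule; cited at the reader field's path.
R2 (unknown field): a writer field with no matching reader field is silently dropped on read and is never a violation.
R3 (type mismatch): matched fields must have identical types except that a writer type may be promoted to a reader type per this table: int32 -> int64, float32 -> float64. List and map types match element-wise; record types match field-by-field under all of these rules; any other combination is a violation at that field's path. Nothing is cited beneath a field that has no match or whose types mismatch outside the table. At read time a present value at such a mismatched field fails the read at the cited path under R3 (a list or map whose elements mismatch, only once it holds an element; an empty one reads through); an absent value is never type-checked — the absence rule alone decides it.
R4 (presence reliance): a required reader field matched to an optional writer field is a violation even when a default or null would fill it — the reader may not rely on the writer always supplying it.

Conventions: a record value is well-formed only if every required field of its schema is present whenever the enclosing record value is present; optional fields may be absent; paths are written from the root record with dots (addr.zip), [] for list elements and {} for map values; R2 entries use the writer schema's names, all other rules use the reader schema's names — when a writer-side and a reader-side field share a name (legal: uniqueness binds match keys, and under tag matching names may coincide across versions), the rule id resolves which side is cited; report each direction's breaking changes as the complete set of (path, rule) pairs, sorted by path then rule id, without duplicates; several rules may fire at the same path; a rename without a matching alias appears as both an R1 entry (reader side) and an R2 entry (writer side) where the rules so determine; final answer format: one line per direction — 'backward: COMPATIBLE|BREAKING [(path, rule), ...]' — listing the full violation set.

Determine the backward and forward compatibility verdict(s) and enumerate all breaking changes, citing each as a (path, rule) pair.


backward: BREAKING [(age, R1), (age, R4), (extras, R1), (primary, R1), (signature, R1), (version, R1)]; forward: BREAKING [(duration, R3), (signature, R1), (tags, R1)]

in Ticket below, arrows point writer -> reader
backward for Ticket (reader v2, writer v1):
  extras: no writer-side match
  active <- active (bool -> bool, writer required)
  version: no writer-side match
  zip <- zip (int32 -> int32, writer required)
  primary: no writer-side match
  duration <- duration (int32 -> int64, writer required)
  age <- age (int64 -> int64, writer optional)
  signature <- signature (bytes -> bytes, writer optional)
  payload <- payload (bytes -> bytes, writer required)
  writer field tags has no reader counterpart
  R1 fires at age
  R4 fires at age
  R1 fires at extras
  R1 fires at primary
  R1 fires at signature
  R1 fires at version
  => backward verdict for Ticket: BREAKING, 6 violation(s)
forward for Ticket (reader v1, writer v2):
  tags: no writer-side match
  active <- active (bool -> bool, writer required)
  zip <- zip (int32 -> int32, writer required)
  duration <- duration (int64 -> int32, writer required)
  age <- age (int64 -> int64, writer required)
  signature <- signature (bytes -> bytes, writer optional)
  payload <- payload (bytes -> bytes, writer required)
  writer field extras has no reader counterpart
  writer field version has no reader counterpart
  writer field primary has no reader counterpart
  R3 fires at duration
  R1 fires at signature
  R1 fires at tags
  => forward verdict for Ticket: BREAKING, 3 violation(s)


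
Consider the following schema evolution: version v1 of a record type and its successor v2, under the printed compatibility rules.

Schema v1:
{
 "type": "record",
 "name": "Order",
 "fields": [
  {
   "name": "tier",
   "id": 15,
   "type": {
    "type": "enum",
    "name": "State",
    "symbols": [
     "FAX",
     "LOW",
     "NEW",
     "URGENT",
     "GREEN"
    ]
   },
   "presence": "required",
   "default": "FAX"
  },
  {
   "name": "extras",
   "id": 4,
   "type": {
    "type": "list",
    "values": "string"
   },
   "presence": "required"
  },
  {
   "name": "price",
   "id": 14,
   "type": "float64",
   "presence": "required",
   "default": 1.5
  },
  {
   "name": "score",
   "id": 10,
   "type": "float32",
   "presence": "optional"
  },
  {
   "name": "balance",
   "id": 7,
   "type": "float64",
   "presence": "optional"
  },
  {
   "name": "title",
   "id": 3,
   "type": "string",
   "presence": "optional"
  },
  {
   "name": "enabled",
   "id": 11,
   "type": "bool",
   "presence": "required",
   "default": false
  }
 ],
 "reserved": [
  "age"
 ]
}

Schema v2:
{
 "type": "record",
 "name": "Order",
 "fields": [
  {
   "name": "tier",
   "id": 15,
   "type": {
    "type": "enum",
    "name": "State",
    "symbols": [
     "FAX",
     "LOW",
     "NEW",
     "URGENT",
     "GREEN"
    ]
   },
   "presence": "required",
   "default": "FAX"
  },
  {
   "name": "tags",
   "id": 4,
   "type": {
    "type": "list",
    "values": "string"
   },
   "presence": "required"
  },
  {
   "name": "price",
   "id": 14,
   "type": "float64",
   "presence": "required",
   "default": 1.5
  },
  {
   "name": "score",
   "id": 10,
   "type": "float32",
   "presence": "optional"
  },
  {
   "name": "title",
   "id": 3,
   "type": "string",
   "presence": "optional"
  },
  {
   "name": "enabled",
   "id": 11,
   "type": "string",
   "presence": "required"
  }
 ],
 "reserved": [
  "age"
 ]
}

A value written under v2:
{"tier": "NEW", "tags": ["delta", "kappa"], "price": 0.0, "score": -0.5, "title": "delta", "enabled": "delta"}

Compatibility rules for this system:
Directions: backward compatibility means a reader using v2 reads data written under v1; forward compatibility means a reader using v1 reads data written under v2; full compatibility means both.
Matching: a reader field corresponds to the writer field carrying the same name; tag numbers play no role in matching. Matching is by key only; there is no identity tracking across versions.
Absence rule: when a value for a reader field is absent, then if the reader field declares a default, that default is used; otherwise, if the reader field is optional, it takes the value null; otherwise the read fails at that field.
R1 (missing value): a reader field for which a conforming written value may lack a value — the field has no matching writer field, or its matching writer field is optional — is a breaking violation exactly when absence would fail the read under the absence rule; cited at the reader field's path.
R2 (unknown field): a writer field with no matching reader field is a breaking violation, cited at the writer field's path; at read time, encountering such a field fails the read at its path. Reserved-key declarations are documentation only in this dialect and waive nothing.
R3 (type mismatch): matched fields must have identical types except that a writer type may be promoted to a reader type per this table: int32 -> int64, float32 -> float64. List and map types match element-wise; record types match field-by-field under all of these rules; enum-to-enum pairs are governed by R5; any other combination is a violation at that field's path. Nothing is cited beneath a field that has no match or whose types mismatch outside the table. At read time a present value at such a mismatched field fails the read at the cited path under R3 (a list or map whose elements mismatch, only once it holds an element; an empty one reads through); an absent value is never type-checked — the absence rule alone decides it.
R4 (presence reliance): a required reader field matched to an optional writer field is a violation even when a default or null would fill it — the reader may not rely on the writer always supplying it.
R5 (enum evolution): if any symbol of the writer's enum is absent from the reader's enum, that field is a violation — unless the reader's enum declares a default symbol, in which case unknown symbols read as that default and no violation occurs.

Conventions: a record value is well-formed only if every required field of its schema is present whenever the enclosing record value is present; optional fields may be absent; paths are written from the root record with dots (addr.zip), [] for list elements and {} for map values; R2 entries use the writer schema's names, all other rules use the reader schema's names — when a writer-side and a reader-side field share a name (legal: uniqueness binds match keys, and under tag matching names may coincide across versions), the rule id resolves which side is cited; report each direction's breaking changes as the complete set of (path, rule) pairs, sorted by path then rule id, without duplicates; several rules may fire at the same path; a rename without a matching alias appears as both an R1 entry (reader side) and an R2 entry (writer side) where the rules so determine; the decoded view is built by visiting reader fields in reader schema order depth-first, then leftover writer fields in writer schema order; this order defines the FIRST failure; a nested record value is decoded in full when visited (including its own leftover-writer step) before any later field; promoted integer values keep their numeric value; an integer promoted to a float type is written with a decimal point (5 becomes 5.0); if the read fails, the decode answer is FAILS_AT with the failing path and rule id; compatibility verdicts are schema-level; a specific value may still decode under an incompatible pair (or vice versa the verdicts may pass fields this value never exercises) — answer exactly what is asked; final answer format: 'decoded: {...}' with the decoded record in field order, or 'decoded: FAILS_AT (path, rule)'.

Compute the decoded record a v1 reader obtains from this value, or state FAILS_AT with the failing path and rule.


decoded: FAILS_AT (extras, R1)

each type pair in Order: writer, then reader
decoding the Order value with the v1 reader:
  tier := "NEW"
  read fails at extras under R1 (no fill)
  => FAILS_AT (extras, R1)
ruling out the remaining Order differences:
  field enabled in record Order: type bool changed to string (its default is dropped) -> schema-level compatibility only; this Order value's decode is unchanged
  removed field balance from record Order -> schema-level compatibility only; this Order value's decode is unchanged


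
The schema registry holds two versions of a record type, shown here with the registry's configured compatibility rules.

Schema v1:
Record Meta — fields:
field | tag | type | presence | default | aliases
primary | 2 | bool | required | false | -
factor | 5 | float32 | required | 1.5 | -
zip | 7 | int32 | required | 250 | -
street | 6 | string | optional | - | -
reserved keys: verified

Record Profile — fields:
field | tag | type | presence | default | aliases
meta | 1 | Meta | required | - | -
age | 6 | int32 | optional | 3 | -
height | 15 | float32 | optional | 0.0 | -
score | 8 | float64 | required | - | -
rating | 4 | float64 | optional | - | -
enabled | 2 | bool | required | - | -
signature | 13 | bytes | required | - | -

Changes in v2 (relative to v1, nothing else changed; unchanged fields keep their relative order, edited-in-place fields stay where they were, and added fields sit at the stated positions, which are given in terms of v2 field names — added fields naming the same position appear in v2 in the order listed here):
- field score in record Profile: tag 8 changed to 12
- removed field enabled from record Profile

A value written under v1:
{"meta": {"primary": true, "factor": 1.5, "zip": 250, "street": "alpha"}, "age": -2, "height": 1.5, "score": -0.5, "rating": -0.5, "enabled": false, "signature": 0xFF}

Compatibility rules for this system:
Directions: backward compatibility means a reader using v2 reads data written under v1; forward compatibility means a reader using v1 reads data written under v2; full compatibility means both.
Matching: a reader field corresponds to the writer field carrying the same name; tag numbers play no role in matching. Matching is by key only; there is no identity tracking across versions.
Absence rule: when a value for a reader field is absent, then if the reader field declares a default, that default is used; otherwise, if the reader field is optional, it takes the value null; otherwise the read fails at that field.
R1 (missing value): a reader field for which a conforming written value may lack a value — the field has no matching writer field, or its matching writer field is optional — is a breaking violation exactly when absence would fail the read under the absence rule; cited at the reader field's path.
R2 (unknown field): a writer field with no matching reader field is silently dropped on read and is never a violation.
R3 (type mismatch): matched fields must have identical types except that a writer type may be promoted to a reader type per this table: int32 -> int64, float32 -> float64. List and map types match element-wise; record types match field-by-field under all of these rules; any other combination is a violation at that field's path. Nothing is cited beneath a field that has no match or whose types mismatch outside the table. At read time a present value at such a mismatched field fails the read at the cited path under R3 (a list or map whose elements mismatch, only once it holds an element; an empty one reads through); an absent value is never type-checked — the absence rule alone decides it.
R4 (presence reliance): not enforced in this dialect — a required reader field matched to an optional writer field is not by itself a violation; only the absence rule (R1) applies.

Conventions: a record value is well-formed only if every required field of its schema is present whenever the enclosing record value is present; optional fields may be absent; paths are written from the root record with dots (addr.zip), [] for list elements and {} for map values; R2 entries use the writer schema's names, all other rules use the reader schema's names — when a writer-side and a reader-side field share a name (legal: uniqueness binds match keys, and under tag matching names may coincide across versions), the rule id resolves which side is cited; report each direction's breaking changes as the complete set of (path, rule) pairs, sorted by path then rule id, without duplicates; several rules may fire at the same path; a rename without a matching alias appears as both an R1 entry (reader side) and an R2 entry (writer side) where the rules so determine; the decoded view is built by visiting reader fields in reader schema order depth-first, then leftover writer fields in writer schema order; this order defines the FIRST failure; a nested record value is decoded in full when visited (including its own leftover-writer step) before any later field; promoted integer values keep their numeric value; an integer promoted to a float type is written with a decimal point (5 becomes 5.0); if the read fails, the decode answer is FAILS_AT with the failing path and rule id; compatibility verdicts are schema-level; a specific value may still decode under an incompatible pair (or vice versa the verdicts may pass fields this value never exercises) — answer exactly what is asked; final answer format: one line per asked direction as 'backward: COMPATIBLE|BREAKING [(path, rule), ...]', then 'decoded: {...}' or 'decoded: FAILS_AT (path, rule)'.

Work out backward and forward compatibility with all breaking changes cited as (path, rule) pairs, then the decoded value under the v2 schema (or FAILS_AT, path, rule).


backward: COMPATIBLE []; forward: BREAKING [(enabled, R1)]; decoded: {"meta": {"primary": true, "factor": 1.5, "zip": 250, "street": "alpha"}, "age": -2, "height": 1.5, "score": -0.5, "rating": -0.5, "signature": 0xFF}

in Profile below, arrows point writer -> reader
backward pass over Profile, reader schema v2, writer schema v1:
  Meta -> Meta, writer required: meta aligns to meta
  int32 -> int32, writer optional: age aligns to age
  float32 -> float32, writer optional: height aligns to height
  float64 -> float64, writer required: score aligns to score
  float64 -> float64, writer optional: rating aligns to rating
  bytes -> bytes, writer required: signature aligns to signature
  writer field enabled has no reader counterpart
  bool -> bool, writer required: meta.primary aligns to meta.primary
  float32 -> float32, writer required: meta.factor aligns to meta.factor
  int32 -> int32, writer required: meta.zip aligns to meta.zip
  string -> string, writer optional: meta.street aligns to meta.street
  => backward: COMPATIBLE
forward pass over Profile, reader schema v1, writer schema v2:
  Meta -> Meta, writer required: meta aligns to meta
  int32 -> int32, writer optional: age aligns to age
  float32 -> float32, writer optional: height aligns to height
  float64 -> float64, writer required: score aligns to score
  float64 -> float64, writer optional: rating aligns to rating
  no writer field matches reader enabled
  bytes -> bytes, writer required: signature aligns to signature
  bool -> bool, writer required: meta.primary aligns to meta.primary
  float32 -> float32, writer required: meta.factor aligns to meta.factor
  int32 -> int32, writer required: meta.zip aligns to meta.zip
  string -> string, writer optional: meta.street aligns to meta.street
  R1 fires at enabled
  => forward: BREAKING (1)
decoding the Profile value with the v2 reader:
  meta.primary := true
  meta.factor := 1.5
  meta.zip := 250
  meta.street := "alpha"
  age := -2
  height := 1.5
  score := -0.5
  rating := -0.5
  signature := 0xFF
  writer enabled: unknown -> dropped
  => decoded: {"meta": {"primary": true, "factor": 1.5, "zip": 250, "street": "alpha"}, "age": -2, "height": 1.5, "score": -0.5, "rating": -0.5, "signature": 0xFF}


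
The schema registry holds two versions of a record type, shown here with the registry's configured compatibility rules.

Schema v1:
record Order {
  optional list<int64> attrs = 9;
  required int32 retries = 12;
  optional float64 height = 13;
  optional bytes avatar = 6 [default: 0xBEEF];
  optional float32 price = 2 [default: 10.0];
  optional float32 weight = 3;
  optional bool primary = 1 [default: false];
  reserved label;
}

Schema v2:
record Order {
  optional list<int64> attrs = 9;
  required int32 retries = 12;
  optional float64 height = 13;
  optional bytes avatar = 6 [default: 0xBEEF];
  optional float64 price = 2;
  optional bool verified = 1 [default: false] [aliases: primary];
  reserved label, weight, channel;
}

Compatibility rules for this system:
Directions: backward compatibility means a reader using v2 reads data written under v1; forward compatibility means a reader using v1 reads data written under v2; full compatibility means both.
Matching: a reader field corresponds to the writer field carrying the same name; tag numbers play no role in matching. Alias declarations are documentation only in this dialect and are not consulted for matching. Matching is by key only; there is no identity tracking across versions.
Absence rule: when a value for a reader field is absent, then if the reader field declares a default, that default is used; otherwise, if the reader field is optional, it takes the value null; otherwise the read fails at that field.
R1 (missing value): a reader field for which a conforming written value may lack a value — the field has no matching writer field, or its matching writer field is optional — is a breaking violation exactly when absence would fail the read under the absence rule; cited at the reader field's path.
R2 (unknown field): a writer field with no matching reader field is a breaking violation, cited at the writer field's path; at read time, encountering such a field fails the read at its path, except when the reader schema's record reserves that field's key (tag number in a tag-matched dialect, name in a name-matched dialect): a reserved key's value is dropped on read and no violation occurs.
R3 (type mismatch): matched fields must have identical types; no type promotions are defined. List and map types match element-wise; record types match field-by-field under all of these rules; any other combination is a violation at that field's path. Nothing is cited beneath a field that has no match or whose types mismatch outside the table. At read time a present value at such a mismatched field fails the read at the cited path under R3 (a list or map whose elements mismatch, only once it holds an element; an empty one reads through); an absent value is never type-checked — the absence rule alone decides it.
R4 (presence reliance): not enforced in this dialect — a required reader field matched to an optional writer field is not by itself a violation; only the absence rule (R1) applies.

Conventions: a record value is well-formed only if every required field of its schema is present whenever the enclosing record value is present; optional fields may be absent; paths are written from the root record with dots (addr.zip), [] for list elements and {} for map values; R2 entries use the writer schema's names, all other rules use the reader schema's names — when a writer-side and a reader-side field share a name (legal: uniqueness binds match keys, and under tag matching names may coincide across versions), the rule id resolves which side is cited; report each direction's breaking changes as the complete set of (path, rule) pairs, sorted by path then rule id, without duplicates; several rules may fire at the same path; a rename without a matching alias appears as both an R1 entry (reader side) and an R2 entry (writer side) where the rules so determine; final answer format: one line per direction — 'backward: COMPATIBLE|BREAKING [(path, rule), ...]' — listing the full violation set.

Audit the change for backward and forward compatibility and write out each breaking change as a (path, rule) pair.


arrows below run writer -> reader for Order
backward on Order — v2 reading data written by v1:
  attrs: list<int64> -> list<int64>, writer optional; from attrs
  retries: int32 -> int32, writer required; from retries
  height: float64 -> float64, writer optional; from height
  avatar: bytes -> bytes, writer optional; from avatar
  price: float32 -> float64, writer optional; from price
  no writer field matches reader verified
  leftover writer field: weight
  leftover writer field: primary
  rule R3 violated at price
  rule R2 violated at primary
  => backward verdict for Order: BREAKING, 2 violation(s)
forward on Order — v1 reading data written by v2:
  attrs: list<int64> -> list<int64>, writer optional; from attrs
  retries: int32 -> int32, writer required; from retries
  height: float64 -> float64, writer optional; from height
  avatar: bytes -> bytes, writer optional; from avatar
  price: float64 -> float32, writer optional; from price
  no writer field matches reader weight
  no writer field matches reader primary
  leftover writer field: verified
  rule R3 violated at price
  rule R2 violated at verified
  => forward verdict for Order: BREAKING, 2 violation(s)

backward: BREAKING [(price, R3), (primary, R2)]; forward: BREAKING [(price, R3), (verified, R2)]


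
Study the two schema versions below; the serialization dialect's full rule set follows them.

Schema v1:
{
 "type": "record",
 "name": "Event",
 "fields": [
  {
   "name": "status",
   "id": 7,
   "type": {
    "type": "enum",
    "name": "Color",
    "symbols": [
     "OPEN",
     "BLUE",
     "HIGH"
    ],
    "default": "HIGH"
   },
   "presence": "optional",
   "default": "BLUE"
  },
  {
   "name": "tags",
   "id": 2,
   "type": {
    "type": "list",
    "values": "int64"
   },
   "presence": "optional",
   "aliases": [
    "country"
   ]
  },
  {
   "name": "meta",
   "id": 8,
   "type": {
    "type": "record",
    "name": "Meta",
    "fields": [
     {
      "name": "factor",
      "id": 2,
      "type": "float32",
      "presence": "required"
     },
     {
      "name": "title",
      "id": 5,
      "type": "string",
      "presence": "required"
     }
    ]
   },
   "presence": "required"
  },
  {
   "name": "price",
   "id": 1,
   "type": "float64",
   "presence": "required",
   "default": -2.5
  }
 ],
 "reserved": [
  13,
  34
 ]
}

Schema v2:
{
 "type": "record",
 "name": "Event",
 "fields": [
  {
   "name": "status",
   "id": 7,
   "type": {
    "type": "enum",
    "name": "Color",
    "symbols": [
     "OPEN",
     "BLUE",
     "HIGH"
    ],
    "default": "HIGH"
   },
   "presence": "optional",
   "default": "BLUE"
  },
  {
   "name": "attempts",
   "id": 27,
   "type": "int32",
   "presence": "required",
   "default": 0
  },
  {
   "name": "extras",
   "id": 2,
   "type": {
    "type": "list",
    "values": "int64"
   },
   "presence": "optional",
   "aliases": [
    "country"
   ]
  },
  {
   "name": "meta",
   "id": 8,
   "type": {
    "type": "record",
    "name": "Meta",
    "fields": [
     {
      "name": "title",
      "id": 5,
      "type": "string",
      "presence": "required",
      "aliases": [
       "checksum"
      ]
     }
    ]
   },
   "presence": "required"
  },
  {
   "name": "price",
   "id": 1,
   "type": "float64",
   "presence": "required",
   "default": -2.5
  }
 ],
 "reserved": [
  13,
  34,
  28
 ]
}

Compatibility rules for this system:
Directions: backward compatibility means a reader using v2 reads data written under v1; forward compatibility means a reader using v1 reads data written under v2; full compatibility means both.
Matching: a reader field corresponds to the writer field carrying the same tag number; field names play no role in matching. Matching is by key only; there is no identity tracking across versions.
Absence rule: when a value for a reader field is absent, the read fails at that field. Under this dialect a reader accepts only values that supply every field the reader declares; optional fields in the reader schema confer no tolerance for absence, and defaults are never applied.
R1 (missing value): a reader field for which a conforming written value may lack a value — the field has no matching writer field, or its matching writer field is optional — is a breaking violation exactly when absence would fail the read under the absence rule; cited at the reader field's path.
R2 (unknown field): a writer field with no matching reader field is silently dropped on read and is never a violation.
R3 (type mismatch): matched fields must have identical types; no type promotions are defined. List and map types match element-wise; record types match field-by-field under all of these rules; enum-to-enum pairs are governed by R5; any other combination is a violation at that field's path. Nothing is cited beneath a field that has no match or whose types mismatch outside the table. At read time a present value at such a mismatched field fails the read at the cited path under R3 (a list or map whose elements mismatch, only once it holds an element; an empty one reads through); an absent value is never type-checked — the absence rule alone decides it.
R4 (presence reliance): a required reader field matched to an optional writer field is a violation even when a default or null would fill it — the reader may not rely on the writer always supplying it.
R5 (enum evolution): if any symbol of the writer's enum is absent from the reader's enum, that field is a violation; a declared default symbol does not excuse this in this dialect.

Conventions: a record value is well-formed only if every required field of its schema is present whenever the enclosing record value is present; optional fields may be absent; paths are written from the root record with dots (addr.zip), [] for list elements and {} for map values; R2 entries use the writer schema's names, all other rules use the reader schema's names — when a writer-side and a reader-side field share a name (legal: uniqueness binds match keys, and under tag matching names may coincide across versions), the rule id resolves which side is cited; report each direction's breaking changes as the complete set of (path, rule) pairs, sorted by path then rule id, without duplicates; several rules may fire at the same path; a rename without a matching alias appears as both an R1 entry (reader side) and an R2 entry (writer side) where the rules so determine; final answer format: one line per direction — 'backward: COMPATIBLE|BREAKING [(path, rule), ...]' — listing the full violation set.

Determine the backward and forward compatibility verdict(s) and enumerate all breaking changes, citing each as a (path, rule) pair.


backward: BREAKING [(attempts, R1), (extras, R1), (status, R1)]; forward: BREAKING [(meta.factor, R1), (status, R1), (tags, R1)]

in Event below, arrows point writer -> reader
backward for Event (reader v2, writer v1):
  writer optional, Color -> Color: reader status maps from writer status
  no writer field matches reader attempts
  writer optional, list<int64> -> list<int64>: reader extras maps from writer tags
  writer required, Meta -> Meta: reader meta maps from writer meta
  writer required, float64 -> float64: reader price maps from writer price
  writer required, string -> string: reader meta.title maps from writer meta.title
  meta.factor (writer side), unknown to reader
  R1 fires at attempts
  R1 fires at extras
  R1 fires at status
  => backward: BREAKING (3)
forward for Event (reader v1, writer v2):
  writer optional, Color -> Color: reader status maps from writer status
  writer optional, list<int64> -> list<int64>: reader tags maps from writer extras
  writer required, Meta -> Meta: reader meta maps from writer meta
  writer required, float64 -> float64: reader price maps from writer price
  attempts (writer side), unknown to reader
  no writer field matches reader meta.factor
  writer required, string -> string: reader meta.title maps from writer meta.title
  R1 fires at meta.factor
  R1 fires at status
  R1 fires at tags
  => forward: BREAKING (3)


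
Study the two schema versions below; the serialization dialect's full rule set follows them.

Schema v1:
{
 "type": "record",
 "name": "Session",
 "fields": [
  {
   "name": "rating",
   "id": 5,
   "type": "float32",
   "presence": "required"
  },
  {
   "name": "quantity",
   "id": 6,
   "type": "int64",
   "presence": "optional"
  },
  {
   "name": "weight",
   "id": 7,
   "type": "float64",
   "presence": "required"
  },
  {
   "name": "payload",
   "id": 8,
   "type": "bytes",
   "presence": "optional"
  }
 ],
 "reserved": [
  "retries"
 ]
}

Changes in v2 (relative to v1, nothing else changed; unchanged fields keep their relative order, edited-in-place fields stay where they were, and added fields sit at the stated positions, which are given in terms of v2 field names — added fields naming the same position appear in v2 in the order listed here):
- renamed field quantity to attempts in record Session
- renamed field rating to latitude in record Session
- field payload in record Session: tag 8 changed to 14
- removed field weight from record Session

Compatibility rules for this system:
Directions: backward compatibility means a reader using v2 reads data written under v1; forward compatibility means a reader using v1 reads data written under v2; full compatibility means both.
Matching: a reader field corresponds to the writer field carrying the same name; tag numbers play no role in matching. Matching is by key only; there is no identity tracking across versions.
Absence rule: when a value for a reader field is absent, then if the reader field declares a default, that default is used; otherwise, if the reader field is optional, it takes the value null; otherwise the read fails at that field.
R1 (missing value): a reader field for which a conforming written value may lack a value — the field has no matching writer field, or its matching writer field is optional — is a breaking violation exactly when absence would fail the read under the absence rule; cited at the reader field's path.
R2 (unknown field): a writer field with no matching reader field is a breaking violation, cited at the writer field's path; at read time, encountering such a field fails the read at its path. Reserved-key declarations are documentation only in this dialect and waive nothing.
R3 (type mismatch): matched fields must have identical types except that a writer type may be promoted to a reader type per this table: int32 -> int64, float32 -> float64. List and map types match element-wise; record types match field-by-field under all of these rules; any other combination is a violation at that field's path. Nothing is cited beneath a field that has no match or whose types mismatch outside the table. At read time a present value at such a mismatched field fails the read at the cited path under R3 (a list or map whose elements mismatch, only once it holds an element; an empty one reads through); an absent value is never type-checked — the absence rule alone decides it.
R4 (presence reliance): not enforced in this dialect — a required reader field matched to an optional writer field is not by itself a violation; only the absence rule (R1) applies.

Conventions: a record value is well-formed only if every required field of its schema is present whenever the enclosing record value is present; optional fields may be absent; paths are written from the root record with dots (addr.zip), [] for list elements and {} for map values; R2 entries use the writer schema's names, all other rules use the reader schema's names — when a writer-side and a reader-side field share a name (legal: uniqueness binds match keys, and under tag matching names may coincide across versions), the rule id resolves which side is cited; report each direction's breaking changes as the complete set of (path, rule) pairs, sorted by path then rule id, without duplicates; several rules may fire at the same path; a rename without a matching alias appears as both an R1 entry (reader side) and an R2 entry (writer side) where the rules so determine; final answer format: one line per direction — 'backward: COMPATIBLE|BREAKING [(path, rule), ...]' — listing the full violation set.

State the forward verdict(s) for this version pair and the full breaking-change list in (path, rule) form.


forward: BREAKING [(attempts, R2), (latitude, R2), (rating, R1), (weight, R1)]

arrows below run writer -> reader for Session
forward analysis of Session with v1 as reader and v2 as writer:
  rating has no writer counterpart
  quantity has no writer counterpart
  weight has no writer counterpart
  writer optional, bytes -> bytes: reader payload maps from writer payload
  latitude (writer side), unknown to reader
  attempts (writer side), unknown to reader
  R2 fires at attempts
  R2 fires at latitude
  R1 fires at rating
  R1 fires at weight
  => forward verdict for Session: BREAKING, 4 violation(s)
checking off the Session differences that do not matter here:
  field payload in record Session: tag 8 changed to 14 -> inert for the asked Session verdict: nothing fires
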